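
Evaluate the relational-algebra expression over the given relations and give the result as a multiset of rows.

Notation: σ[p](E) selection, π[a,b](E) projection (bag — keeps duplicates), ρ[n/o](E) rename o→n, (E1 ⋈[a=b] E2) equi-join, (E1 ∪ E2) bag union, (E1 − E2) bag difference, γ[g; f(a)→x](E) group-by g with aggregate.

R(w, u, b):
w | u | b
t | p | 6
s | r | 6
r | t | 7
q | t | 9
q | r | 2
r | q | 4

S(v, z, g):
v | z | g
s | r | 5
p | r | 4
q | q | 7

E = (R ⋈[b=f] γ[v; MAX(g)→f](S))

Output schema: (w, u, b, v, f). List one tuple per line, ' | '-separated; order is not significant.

Row counts bottom-up:
  R → 6
  S → 3
  γ[v; MAX(g)→f](S) → 3
  (R ⋈[b=f] γ[v; MAX(g)→f](S)) → 2

== RESULT ==
w | u | b | v | f
r | q | 4 | p | 4
r | t | 7 | q | 7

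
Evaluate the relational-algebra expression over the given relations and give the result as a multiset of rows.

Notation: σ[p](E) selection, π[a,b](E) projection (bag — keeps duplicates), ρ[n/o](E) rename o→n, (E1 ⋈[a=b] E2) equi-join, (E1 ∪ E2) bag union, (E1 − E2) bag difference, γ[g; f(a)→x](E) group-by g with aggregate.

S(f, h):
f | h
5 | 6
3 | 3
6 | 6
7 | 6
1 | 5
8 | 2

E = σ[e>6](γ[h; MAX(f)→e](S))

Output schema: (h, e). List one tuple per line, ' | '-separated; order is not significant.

Per-node cardinality:
  S → 6
  γ[h; MAX(f)→e](S) → 4
  σ[e>6](γ[h; MAX(f)→e](S)) → 2

== RESULT ==
h | e
2 | 8
6 | 7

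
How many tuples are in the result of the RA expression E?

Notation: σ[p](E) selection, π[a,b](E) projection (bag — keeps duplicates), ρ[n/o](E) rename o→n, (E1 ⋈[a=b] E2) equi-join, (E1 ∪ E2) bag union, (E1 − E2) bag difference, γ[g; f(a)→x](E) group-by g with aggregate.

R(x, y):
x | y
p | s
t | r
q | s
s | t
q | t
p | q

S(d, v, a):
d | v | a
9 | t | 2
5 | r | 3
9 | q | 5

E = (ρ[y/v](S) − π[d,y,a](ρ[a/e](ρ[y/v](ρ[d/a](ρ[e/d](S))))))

Stepwise |·|:
  S → 3
  ρ[y/v](S) → 3
  S → 3
  ρ[e/d](S) → 3
  ρ[d/a](ρ[e/d](S)) → 3
  ρ[y/v](ρ[d/a](ρ[e/d](S))) → 3
  ρ[a/e](ρ[y/v](ρ[d/a](ρ[e/d](S)))) → 3
  π[d,y,a](ρ[a/e](ρ[y/v](ρ[d/a](ρ[e/d](S))))) → 3
  (ρ[y/v](S) − π[d,y,a](ρ[a/e](ρ[y/v](ρ[d/a](ρ[e/d](S)))))) → 3

|E| = 3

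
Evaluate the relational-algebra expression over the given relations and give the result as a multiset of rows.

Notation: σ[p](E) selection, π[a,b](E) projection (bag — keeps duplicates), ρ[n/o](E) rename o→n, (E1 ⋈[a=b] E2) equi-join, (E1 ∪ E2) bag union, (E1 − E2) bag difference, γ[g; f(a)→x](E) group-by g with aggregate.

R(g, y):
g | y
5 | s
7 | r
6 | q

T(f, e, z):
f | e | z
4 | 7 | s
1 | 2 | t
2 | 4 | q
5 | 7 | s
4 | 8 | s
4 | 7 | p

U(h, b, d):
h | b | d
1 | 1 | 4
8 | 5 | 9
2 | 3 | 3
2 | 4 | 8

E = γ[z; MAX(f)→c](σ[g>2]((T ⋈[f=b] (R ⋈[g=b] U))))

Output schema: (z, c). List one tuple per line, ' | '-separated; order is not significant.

Stepwise |·|:
  T → 6
  R → 3
  U → 4
  (R ⋈[g=b] U) → 1
  (T ⋈[f=b] (R ⋈[g=b] U)) → 1
  σ[g>2]((T ⋈[f=b] (R ⋈[g=b] U))) → 1
  γ[z; MAX(f)→c](σ[g>2]((T ⋈[f=b] (R ⋈[g=b] U)))) → 1

== RESULT ==
z | c
s | 5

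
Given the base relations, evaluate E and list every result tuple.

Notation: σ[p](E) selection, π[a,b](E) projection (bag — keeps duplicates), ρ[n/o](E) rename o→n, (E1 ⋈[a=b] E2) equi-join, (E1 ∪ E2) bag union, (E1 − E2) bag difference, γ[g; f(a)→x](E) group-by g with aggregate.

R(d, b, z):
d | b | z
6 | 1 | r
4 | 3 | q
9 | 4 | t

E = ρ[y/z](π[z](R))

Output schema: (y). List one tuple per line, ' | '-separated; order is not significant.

Subexpression sizes:
  R → 3
  π[z](R) → 3
  ρ[y/z](π[z](R)) → 3

== RESULT ==
y
q
r
t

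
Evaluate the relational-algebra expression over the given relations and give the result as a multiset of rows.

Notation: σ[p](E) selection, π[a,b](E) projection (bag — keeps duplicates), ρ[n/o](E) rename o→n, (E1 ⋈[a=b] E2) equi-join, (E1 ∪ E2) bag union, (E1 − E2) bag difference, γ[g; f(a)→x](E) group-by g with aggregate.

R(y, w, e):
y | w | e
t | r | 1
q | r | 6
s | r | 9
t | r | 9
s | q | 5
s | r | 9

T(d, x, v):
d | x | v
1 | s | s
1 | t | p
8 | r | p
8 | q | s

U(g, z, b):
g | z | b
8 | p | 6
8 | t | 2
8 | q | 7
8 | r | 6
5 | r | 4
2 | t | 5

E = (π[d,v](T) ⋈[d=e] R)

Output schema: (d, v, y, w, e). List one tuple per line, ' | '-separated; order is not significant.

Subexpression sizes:
  T → 4
  π[d,v](T) → 4
  R → 6
  (π[d,v](T) ⋈[d=e] R) → 2

== RESULT ==
d | v | y | w | e
1 | p | t | r | 1
1 | s | t | r | 1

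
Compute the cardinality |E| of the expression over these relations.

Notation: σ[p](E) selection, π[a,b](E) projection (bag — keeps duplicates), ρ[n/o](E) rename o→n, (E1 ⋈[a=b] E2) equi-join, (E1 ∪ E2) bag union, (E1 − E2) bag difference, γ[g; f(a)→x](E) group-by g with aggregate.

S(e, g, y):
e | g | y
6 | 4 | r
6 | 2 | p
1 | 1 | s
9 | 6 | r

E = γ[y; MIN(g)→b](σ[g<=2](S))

Subexpression sizes:
  S → 4
  σ[g<=2](S) → 2
  γ[y; MIN(g)→b](σ[g<=2](S)) → 2

|E| = 2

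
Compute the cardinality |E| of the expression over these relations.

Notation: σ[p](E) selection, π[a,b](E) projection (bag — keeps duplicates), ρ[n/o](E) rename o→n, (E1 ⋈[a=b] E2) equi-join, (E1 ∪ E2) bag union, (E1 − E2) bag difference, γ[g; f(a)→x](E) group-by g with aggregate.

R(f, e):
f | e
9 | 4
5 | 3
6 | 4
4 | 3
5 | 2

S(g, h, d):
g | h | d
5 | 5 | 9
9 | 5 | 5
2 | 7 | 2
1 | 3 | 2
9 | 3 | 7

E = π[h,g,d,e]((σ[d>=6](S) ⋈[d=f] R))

Per-node cardinality:
  S → 5
  σ[d>=6](S) → 2
  R → 5
  (σ[d>=6](S) ⋈[d=f] R) → 1
  π[h,g,d,e]((σ[d>=6](S) ⋈[d=f] R)) → 1

|E| = 1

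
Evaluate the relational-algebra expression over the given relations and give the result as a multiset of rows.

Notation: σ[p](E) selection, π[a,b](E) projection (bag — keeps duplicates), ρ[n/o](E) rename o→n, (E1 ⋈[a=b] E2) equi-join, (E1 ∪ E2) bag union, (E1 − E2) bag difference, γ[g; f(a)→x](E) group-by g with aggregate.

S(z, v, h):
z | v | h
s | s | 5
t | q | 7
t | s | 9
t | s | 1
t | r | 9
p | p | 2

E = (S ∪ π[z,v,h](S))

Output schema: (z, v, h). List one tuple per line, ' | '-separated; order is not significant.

Stepwise |·|:
  S → 6
  S → 6
  π[z,v,h](S) → 6
  (S ∪ π[z,v,h](S)) → 12

== RESULT ==
z | v | h
p | p | 2
p | p | 2
s | s | 5
s | s | 5
t | q | 7
t | q | 7
t | r | 9
t | r | 9
t | s | 1
t | s | 1
t | s | 9
t | s | 9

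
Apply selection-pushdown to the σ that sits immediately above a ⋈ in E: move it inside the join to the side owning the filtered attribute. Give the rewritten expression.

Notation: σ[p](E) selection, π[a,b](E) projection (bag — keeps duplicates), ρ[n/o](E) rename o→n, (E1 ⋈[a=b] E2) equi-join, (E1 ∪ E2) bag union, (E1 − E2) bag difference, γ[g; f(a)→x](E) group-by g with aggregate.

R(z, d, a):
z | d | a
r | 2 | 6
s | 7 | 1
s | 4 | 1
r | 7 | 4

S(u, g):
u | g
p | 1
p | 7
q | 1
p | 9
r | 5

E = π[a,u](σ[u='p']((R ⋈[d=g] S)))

σ filters on u, owned by the right side.
E' = π[a,u]((R ⋈[d=g] σ[u='p'](S)))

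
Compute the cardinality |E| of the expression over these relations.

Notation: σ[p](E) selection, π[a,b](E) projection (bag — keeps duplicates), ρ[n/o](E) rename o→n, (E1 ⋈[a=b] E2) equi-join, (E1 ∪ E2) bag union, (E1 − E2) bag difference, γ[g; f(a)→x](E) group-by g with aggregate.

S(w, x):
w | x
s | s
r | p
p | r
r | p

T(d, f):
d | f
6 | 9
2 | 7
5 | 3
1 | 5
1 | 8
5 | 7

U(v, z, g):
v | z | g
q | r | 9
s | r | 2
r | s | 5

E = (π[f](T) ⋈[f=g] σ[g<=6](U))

Subexpression sizes:
  T → 6
  π[f](T) → 6
  U → 3
  σ[g<=6](U) → 2
  (π[f](T) ⋈[f=g] σ[g<=6](U)) → 1

|E| = 1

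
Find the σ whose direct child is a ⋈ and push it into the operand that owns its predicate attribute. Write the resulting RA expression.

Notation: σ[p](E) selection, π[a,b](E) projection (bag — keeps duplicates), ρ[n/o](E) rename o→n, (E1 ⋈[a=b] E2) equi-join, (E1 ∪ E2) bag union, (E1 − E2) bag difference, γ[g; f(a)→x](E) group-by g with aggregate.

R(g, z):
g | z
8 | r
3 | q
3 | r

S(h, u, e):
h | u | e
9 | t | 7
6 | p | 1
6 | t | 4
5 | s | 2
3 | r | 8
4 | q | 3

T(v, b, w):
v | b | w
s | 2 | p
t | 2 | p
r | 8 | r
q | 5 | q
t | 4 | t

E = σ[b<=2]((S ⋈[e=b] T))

σ filters on b, owned by the right side.
E' = (S ⋈[e=b] σ[b<=2](T))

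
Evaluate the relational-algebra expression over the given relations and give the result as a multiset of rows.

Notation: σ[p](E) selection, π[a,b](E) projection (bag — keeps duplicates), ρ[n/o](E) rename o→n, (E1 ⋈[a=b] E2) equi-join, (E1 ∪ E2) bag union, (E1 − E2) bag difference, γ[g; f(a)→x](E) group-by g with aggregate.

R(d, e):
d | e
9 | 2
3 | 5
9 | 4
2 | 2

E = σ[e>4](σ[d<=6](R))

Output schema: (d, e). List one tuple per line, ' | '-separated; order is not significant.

Row counts bottom-up:
  R → 4
  σ[d<=6](R) → 2
  σ[e>4](σ[d<=6](R)) → 1

== RESULT ==
d | e
3 | 5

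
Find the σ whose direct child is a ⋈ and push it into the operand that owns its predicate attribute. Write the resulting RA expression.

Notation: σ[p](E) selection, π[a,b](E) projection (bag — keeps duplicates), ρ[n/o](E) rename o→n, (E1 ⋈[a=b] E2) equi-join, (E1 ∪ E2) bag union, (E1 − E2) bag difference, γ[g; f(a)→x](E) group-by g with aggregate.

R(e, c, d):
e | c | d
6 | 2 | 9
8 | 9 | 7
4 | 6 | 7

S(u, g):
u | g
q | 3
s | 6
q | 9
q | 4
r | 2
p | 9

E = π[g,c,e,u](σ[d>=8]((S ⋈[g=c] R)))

σ filters on d, owned by the right side.
E' = π[g,c,e,u]((S ⋈[g=c] σ[d>=8](R)))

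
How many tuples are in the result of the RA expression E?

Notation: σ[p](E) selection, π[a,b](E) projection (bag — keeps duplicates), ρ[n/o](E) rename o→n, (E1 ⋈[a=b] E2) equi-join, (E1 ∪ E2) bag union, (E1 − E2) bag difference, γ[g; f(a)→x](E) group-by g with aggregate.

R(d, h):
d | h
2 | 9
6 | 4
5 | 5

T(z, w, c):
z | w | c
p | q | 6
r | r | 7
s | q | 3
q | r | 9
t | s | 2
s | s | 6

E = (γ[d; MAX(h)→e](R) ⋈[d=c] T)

Stepwise |·|:
  R → 3
  γ[d; MAX(h)→e](R) → 3
  T → 6
  (γ[d; MAX(h)→e](R) ⋈[d=c] T) → 3

|E| = 3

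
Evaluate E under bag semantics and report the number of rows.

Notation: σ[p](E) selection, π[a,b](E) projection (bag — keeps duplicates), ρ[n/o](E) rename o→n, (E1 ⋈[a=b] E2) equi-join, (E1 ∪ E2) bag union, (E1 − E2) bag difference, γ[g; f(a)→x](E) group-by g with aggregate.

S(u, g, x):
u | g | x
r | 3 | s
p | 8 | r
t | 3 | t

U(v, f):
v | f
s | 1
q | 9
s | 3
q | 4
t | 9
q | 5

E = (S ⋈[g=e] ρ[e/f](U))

Subexpression sizes:
  S → 3
  U → 6
  ρ[e/f](U) → 6
  (S ⋈[g=e] ρ[e/f](U)) → 2

|E| = 2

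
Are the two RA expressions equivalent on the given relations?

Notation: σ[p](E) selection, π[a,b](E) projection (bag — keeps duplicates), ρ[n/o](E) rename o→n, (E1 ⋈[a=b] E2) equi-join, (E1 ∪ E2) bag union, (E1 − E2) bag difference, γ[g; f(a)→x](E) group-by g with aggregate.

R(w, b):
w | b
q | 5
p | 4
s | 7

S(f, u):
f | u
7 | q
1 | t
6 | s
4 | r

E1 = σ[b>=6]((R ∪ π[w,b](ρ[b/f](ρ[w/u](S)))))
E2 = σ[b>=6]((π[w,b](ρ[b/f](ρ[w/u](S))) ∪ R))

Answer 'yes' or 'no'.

E1 subexpression sizes:
  R → 3
  S → 4
  ρ[w/u](S) → 4
  ρ[b/f](ρ[w/u](S)) → 4
  π[w,b](ρ[b/f](ρ[w/u](S))) → 4
  (R ∪ π[w,b](ρ[b/f](ρ[w/u](S)))) → 7
  σ[b>=6]((R ∪ π[w,b](ρ[b/f](ρ[w/u](S))))) → 3
E2 subexpression sizes:
  S → 4
  ρ[w/u](S) → 4
  ρ[b/f](ρ[w/u](S)) → 4
  π[w,b](ρ[b/f](ρ[w/u](S))) → 4
  R → 3
  (π[w,b](ρ[b/f](ρ[w/u](S))) ∪ R) → 7
  σ[b>=6]((π[w,b](ρ[b/f](ρ[w/u](S))) ∪ R)) → 3

E1 and E2 produce the same multiset:
w | b
q | 7
s | 6
s | 7

yes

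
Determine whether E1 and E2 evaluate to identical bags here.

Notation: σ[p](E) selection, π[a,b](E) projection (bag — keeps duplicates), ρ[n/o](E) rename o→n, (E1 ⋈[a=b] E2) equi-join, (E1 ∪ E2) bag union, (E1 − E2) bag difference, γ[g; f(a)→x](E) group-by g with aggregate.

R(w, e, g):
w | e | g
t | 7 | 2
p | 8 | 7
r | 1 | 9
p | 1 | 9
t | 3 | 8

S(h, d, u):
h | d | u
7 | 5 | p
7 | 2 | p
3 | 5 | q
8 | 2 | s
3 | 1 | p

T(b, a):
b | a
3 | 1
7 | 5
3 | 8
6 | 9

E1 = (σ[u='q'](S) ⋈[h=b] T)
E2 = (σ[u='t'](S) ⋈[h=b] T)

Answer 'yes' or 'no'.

E1 per-node cardinality:
  S → 5
  σ[u='q'](S) → 1
  T → 4
  (σ[u='q'](S) ⋈[h=b] T) → 2
E2 per-node cardinality:
  S → 5
  σ[u='t'](S) → 0
  T → 4
  (σ[u='t'](S) ⋈[h=b] T) → 0

E1 result:
h | d | u | b | a
3 | 5 | q | 3 | 1
3 | 5 | q | 3 | 8
E2 result:
h | d | u | b | a
(0 rows)
Witness: (3, 5, 'q', 3, 1) appears 1× in E1 but 0× in E2.

no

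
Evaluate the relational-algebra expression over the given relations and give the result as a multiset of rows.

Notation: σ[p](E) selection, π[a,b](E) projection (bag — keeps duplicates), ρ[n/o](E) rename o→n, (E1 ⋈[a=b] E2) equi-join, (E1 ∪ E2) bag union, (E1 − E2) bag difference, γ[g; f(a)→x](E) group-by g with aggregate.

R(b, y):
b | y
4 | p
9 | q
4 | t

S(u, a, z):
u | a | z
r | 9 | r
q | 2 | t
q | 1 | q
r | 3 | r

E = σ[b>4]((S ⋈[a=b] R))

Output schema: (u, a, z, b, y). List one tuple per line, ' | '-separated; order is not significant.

Subexpression sizes:
  S → 4
  R → 3
  (S ⋈[a=b] R) → 1
  σ[b>4]((S ⋈[a=b] R)) → 1

== RESULT ==
u | a | z | b | y
r | 9 | r | 9 | q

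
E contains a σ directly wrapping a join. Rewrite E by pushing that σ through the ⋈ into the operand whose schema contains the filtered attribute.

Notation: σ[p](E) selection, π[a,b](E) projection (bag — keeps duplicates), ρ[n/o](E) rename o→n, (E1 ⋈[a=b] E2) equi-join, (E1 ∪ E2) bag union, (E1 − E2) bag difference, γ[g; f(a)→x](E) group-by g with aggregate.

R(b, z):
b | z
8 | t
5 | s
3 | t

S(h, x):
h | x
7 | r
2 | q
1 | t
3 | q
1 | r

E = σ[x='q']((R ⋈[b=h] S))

σ filters on x, owned by the right side.
E' = (R ⋈[b=h] σ[x='q'](S))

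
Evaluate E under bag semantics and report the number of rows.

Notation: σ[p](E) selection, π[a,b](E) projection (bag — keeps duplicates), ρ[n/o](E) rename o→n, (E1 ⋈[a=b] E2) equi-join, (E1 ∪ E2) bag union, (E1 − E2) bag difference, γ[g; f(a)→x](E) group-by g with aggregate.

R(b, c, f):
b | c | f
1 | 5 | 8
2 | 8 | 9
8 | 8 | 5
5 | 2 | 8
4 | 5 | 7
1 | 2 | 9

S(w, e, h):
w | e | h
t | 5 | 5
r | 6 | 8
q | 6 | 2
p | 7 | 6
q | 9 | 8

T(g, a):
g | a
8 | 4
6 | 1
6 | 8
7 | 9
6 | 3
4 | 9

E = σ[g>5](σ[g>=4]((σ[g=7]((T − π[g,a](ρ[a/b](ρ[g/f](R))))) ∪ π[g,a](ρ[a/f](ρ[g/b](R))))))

Subexpression sizes:
  T → 6
  R → 6
  ρ[g/f](R) → 6
  ρ[a/b](ρ[g/f](R)) → 6
  π[g,a](ρ[a/b](ρ[g/f](R))) → 6
  (T − π[g,a](ρ[a/b](ρ[g/f](R)))) → 6
  σ[g=7]((T − π[g,a](ρ[a/b](ρ[g/f](R))))) → 1
  R → 6
  ρ[g/b](R) → 6
  ρ[a/f](ρ[g/b](R)) → 6
  π[g,a](ρ[a/f](ρ[g/b](R))) → 6
  (σ[g=7]((T − π[g,a](ρ[a/b](ρ[g/f](R))))) ∪ π[g,a](ρ[a/f](ρ[g/b](R)))) → 7
  σ[g>=4]((σ[g=7]((T − π[g,a](ρ[a/b](ρ[g/f](R))))) ∪ π[g,a](ρ[a/f](ρ[g/b](R))))) → 4
  σ[g>5](σ[g>=4]((σ[g=7]((T − π[g,a](ρ[a/b](ρ[g/f](R))))) ∪ π[g,a](ρ[a/f](ρ[g/b](R)))))) → 2

|E| = 2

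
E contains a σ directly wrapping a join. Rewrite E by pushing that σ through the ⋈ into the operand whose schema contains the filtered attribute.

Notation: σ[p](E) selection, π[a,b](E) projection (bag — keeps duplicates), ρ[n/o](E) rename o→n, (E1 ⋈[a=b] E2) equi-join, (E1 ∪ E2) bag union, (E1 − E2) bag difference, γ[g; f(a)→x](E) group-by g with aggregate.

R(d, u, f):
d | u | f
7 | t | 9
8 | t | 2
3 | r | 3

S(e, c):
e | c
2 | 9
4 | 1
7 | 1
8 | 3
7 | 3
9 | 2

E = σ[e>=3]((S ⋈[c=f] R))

σ filters on e, owned by the left side.
E' = (σ[e>=3](S) ⋈[c=f] R)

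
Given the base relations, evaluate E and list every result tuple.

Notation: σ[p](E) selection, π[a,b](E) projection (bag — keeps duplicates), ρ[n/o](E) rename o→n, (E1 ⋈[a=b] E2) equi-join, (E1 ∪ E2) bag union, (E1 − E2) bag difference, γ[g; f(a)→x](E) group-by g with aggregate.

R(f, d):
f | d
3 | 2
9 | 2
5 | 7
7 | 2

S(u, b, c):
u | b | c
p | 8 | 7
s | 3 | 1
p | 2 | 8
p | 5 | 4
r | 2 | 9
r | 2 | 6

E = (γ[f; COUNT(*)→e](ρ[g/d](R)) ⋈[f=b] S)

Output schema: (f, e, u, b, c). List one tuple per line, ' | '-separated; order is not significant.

Row counts bottom-up:
  R → 4
  ρ[g/d](R) → 4
  γ[f; COUNT(*)→e](ρ[g/d](R)) → 4
  S → 6
  (γ[f; COUNT(*)→e](ρ[g/d](R)) ⋈[f=b] S) → 2

== RESULT ==
f | e | u | b | c
3 | 1 | s | 3 | 1
5 | 1 | p | 5 | 4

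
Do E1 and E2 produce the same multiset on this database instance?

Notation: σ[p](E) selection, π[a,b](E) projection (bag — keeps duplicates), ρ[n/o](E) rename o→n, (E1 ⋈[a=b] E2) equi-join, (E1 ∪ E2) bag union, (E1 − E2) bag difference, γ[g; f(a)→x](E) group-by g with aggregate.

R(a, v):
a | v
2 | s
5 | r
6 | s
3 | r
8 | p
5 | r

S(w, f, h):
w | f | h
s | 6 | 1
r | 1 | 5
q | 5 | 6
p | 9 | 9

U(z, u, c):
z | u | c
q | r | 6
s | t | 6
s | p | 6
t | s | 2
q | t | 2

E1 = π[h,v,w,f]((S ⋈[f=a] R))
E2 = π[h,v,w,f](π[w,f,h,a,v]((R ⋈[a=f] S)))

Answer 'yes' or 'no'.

E1 stepwise |·|:
  S → 4
  R → 6
  (S ⋈[f=a] R) → 3
  π[h,v,w,f]((S ⋈[f=a] R)) → 3
E2 stepwise |·|:
  R → 6
  S → 4
  (R ⋈[a=f] S) → 3
  π[w,f,h,a,v]((R ⋈[a=f] S)) → 3
  π[h,v,w,f](π[w,f,h,a,v]((R ⋈[a=f] S))) → 3

E1 and E2 produce the same multiset:
h | v | w | f
1 | s | s | 6
6 | r | q | 5
6 | r | q | 5

yes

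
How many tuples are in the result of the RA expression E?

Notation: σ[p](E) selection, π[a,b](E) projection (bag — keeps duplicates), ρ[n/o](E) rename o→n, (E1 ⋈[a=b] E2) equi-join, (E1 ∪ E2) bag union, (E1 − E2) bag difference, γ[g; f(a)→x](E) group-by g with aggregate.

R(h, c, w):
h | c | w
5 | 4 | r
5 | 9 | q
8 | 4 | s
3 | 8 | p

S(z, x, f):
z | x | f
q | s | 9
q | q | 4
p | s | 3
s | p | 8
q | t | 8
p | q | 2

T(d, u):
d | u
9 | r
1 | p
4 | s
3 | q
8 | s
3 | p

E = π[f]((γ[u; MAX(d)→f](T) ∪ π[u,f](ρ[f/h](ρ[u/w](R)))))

Row counts bottom-up:
  T → 6
  γ[u; MAX(d)→f](T) → 4
  R → 4
  ρ[u/w](R) → 4
  ρ[f/h](ρ[u/w](R)) → 4
  π[u,f](ρ[f/h](ρ[u/w](R))) → 4
  (γ[u; MAX(d)→f](T) ∪ π[u,f](ρ[f/h](ρ[u/w](R)))) → 8
  π[f]((γ[u; MAX(d)→f](T) ∪ π[u,f](ρ[f/h](ρ[u/w](R))))) → 8

|E| = 8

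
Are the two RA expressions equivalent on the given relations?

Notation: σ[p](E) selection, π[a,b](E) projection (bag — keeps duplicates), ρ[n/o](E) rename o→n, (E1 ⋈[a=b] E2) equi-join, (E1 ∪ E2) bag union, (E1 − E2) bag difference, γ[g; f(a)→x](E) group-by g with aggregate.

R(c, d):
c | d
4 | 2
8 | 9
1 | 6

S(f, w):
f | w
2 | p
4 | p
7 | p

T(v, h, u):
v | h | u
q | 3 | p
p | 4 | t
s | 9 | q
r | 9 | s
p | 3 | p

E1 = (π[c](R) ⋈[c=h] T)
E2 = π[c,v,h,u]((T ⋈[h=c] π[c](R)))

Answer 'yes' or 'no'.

E1 subexpression sizes:
  R → 3
  π[c](R) → 3
  T → 5
  (π[c](R) ⋈[c=h] T) → 1
E2 subexpression sizes:
  T → 5
  R → 3
  π[c](R) → 3
  (T ⋈[h=c] π[c](R)) → 1
  π[c,v,h,u]((T ⋈[h=c] π[c](R))) → 1

E1 and E2 produce the same multiset:
c | v | h | u
4 | p | 4 | t

yes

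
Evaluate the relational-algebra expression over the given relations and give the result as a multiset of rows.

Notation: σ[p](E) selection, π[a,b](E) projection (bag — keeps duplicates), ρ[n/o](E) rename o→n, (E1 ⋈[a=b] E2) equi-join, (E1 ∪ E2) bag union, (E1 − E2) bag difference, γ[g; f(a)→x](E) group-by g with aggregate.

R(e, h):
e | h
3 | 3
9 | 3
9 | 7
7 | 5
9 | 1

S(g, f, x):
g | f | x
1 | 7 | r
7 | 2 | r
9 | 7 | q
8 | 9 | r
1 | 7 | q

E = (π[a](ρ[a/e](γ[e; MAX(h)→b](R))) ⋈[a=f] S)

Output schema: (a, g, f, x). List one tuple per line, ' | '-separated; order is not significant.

Stepwise |·|:
  R → 5
  γ[e; MAX(h)→b](R) → 3
  ρ[a/e](γ[e; MAX(h)→b](R)) → 3
  π[a](ρ[a/e](γ[e; MAX(h)→b](R))) → 3
  S → 5
  (π[a](ρ[a/e](γ[e; MAX(h)→b](R))) ⋈[a=f] S) → 4

== RESULT ==
a | g | f | x
7 | 1 | 7 | q
7 | 1 | 7 | r
7 | 9 | 7 | q
9 | 8 | 9 | r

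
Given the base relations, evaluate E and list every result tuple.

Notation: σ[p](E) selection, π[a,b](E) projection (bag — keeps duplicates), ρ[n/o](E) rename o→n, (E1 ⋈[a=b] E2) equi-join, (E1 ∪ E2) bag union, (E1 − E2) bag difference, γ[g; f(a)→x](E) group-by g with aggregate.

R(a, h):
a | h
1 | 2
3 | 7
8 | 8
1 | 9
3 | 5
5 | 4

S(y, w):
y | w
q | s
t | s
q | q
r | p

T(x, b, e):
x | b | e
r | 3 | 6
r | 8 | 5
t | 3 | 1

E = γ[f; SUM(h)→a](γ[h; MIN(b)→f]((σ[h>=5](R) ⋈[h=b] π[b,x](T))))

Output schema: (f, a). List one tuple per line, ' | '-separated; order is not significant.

Subexpression sizes:
  R → 6
  σ[h>=5](R) → 4
  T → 3
  π[b,x](T) → 3
  (σ[h>=5](R) ⋈[h=b] π[b,x](T)) → 1
  γ[h; MIN(b)→f]((σ[h>=5](R) ⋈[h=b] π[b,x](T))) → 1
  γ[f; SUM(h)→a](γ[h; MIN(b)→f]((σ[h>=5](R) ⋈[h=b] π[b,x](T)))) → 1

== RESULT ==
f | a
8 | 8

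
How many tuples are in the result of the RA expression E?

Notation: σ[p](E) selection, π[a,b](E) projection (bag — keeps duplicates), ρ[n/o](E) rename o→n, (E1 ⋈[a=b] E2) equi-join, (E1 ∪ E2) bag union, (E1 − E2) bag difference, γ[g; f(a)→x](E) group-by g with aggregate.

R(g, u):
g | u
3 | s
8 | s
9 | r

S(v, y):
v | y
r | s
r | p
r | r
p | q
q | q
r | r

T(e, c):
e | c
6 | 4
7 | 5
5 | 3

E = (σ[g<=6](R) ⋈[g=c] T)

Per-node cardinality:
  R → 3
  σ[g<=6](R) → 1
  T → 3
  (σ[g<=6](R) ⋈[g=c] T) → 1

|E| = 1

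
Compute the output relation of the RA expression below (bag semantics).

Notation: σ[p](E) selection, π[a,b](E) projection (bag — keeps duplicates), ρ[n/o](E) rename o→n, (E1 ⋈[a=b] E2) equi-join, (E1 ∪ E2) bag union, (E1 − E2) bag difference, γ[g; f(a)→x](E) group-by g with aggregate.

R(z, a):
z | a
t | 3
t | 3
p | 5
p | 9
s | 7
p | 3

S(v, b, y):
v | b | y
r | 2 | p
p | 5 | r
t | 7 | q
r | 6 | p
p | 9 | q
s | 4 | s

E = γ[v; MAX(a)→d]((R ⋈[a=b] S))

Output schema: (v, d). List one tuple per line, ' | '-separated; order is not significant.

Subexpression sizes:
  R → 6
  S → 6
  (R ⋈[a=b] S) → 3
  γ[v; MAX(a)→d]((R ⋈[a=b] S)) → 2

== RESULT ==
v | d
p | 9
t | 7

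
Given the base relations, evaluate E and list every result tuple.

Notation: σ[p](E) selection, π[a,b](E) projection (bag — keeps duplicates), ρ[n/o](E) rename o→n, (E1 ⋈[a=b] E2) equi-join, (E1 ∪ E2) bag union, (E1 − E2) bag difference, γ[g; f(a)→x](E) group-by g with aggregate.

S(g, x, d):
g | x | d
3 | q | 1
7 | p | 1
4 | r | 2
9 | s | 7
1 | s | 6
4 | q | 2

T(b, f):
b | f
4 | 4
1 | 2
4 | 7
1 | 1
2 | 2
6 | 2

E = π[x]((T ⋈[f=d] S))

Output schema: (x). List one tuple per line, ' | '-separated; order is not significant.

Stepwise |·|:
  T → 6
  S → 6
  (T ⋈[f=d] S) → 9
  π[x]((T ⋈[f=d] S)) → 9

== RESULT ==
x
p
q
q
q
q
r
r
r
s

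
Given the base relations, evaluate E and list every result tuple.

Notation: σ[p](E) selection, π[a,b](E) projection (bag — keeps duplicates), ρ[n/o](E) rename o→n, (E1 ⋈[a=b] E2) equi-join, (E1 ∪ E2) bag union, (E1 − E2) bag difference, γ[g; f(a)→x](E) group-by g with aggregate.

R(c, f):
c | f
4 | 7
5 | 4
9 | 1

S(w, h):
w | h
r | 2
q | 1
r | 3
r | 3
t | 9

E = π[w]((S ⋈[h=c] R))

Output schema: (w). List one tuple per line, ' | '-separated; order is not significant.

Row counts bottom-up:
  S → 5
  R → 3
  (S ⋈[h=c] R) → 1
  π[w]((S ⋈[h=c] R)) → 1

== RESULT ==
w
t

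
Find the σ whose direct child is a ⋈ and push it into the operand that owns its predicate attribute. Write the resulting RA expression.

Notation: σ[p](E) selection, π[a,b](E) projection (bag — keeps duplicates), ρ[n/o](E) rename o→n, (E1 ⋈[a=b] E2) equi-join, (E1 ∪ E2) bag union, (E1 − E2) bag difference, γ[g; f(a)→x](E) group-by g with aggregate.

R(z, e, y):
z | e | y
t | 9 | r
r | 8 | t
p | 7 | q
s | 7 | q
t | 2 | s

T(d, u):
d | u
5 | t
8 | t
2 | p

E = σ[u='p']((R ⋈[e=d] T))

σ filters on u, owned by the right side.
E' = (R ⋈[e=d] σ[u='p'](T))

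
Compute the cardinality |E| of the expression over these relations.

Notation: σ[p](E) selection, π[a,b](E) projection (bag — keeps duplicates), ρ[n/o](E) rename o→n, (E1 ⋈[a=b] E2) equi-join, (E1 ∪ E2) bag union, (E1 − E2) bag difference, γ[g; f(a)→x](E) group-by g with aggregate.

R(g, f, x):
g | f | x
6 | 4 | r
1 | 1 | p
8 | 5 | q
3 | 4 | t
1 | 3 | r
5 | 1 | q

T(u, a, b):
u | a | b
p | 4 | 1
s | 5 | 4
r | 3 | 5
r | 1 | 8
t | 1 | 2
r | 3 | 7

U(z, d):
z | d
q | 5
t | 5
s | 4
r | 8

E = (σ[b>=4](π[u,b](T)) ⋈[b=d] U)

Row counts bottom-up:
  T → 6
  π[u,b](T) → 6
  σ[b>=4](π[u,b](T)) → 4
  U → 4
  (σ[b>=4](π[u,b](T)) ⋈[b=d] U) → 4

|E| = 4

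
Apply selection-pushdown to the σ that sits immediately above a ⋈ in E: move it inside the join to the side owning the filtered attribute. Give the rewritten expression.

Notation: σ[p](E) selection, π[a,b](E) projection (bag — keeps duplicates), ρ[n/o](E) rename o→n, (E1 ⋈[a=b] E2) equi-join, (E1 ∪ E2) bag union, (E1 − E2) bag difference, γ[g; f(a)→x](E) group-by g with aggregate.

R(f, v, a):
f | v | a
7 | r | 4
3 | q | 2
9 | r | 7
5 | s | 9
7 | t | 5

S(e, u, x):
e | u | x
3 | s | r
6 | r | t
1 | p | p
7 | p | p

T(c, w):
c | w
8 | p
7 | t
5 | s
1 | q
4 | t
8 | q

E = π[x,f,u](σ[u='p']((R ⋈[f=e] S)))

σ filters on u, owned by the right side.
E' = π[x,f,u]((R ⋈[f=e] σ[u='p'](S)))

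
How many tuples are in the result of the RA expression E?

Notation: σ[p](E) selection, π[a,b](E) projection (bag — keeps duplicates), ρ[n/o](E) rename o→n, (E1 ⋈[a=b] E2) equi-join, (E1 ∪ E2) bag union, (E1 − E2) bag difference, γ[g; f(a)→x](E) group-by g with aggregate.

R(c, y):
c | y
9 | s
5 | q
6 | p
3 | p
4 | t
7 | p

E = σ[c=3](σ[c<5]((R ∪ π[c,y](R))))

Row counts bottom-up:
  R → 6
  R → 6
  π[c,y](R) → 6
  (R ∪ π[c,y](R)) → 12
  σ[c<5]((R ∪ π[c,y](R))) → 4
  σ[c=3](σ[c<5]((R ∪ π[c,y](R)))) → 2

|E| = 2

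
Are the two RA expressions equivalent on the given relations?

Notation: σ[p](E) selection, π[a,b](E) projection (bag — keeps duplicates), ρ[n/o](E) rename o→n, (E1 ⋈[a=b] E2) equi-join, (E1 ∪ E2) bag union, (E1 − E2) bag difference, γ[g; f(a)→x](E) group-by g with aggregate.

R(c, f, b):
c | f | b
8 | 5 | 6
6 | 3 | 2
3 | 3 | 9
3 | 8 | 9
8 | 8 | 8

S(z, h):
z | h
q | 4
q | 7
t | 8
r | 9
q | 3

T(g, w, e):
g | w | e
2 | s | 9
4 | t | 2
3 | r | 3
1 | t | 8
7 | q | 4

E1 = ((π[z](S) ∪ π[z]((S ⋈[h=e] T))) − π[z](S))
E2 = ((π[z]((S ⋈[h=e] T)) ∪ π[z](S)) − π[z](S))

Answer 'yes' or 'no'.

E1 per-node cardinality:
  S → 5
  π[z](S) → 5
  S → 5
  T → 5
  (S ⋈[h=e] T) → 4
  π[z]((S ⋈[h=e] T)) → 4
  (π[z](S) ∪ π[z]((S ⋈[h=e] T))) → 9
  S → 5
  π[z](S) → 5
  ((π[z](S) ∪ π[z]((S ⋈[h=e] T))) − π[z](S)) → 4
E2 per-node cardinality:
  S → 5
  T → 5
  (S ⋈[h=e] T) → 4
  π[z]((S ⋈[h=e] T)) → 4
  S → 5
  π[z](S) → 5
  (π[z]((S ⋈[h=e] T)) ∪ π[z](S)) → 9
  S → 5
  π[z](S) → 5
  ((π[z]((S ⋈[h=e] T)) ∪ π[z](S)) − π[z](S)) → 4

E1 and E2 produce the same multiset:
z
q
q
r
t

yes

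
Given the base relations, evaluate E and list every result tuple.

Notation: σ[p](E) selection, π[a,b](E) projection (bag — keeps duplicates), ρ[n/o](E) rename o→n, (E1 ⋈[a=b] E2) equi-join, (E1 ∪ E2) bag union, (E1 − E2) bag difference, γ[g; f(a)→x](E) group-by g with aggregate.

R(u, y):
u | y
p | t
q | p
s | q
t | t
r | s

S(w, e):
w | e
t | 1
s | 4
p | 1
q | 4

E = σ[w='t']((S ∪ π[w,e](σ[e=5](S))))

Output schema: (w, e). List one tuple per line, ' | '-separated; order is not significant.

Stepwise |·|:
  S → 4
  S → 4
  σ[e=5](S) → 0
  π[w,e](σ[e=5](S)) → 0
  (S ∪ π[w,e](σ[e=5](S))) → 4
  σ[w='t']((S ∪ π[w,e](σ[e=5](S)))) → 1

== RESULT ==
w | e
t | 1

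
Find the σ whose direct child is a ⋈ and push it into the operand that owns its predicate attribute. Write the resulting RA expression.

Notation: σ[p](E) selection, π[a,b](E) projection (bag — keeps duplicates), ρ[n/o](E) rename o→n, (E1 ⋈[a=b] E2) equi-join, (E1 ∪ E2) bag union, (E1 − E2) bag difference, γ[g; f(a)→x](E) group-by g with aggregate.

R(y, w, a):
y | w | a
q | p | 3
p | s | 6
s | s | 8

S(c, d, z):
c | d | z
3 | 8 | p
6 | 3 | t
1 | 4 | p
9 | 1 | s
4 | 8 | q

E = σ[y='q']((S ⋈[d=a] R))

σ filters on y, owned by the right side.
E' = (S ⋈[d=a] σ[y='q'](R))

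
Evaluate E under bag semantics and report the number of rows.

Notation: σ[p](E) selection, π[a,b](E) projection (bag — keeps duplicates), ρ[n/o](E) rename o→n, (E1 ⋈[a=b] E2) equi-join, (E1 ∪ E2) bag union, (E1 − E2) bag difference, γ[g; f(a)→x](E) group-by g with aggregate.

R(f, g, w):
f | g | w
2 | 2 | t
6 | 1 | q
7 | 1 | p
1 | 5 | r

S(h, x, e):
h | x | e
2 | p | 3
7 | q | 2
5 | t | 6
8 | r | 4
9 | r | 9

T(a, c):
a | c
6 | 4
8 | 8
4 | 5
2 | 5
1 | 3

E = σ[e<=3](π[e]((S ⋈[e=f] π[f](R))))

Subexpression sizes:
  S → 5
  R → 4
  π[f](R) → 4
  (S ⋈[e=f] π[f](R)) → 2
  π[e]((S ⋈[e=f] π[f](R))) → 2
  σ[e<=3](π[e]((S ⋈[e=f] π[f](R)))) → 1

|E| = 1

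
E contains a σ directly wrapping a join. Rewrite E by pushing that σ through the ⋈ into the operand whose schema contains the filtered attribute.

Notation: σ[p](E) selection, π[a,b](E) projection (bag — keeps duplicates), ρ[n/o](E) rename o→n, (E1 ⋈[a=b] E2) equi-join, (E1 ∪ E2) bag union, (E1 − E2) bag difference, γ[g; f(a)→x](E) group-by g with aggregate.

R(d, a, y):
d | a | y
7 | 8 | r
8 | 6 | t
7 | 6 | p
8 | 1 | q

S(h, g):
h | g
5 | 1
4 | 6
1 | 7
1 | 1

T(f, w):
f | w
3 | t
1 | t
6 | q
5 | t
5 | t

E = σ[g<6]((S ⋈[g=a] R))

σ filters on g, owned by the left side.
E' = (σ[g<6](S) ⋈[g=a] R)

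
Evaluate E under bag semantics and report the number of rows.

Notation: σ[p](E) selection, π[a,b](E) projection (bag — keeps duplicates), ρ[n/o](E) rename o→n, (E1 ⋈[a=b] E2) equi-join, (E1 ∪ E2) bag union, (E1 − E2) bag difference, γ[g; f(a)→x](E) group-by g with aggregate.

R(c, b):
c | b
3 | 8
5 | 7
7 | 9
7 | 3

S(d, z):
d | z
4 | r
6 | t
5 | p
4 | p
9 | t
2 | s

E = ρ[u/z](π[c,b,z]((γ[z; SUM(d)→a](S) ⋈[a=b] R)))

Subexpression sizes:
  S → 6
  γ[z; SUM(d)→a](S) → 4
  R → 4
  (γ[z; SUM(d)→a](S) ⋈[a=b] R) → 1
  π[c,b,z]((γ[z; SUM(d)→a](S) ⋈[a=b] R)) → 1
  ρ[u/z](π[c,b,z]((γ[z; SUM(d)→a](S) ⋈[a=b] R))) → 1

|E| = 1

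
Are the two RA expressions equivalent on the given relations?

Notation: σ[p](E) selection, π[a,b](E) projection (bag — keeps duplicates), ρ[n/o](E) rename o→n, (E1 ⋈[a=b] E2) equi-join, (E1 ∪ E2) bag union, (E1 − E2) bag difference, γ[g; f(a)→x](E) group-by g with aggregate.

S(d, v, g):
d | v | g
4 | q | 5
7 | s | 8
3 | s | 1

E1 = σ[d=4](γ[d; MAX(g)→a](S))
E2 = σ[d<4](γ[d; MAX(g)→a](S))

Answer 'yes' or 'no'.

E1 subexpression sizes:
  S → 3
  γ[d; MAX(g)→a](S) → 3
  σ[d=4](γ[d; MAX(g)→a](S)) → 1
E2 subexpression sizes:
  S → 3
  γ[d; MAX(g)→a](S) → 3
  σ[d<4](γ[d; MAX(g)→a](S)) → 1

E1 result:
d | a
4 | 5
E2 result:
d | a
3 | 1
Witness: (3, 1) appears 0× in E1 but 1× in E2.

no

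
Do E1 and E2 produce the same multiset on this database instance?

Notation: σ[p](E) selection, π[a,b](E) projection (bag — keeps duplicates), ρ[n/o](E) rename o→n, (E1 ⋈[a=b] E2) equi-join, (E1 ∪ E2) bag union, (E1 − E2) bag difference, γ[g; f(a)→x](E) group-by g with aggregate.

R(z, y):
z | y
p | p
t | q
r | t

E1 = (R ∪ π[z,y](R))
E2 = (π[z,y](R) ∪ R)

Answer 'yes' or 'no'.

E1 per-node cardinality:
  R → 3
  R → 3
  π[z,y](R) → 3
  (R ∪ π[z,y](R)) → 6
E2 per-node cardinality:
  R → 3
  π[z,y](R) → 3
  R → 3
  (π[z,y](R) ∪ R) → 6

E1 and E2 produce the same multiset:
z | y
p | p
p | p
r | t
r | t
t | q
t | q

yes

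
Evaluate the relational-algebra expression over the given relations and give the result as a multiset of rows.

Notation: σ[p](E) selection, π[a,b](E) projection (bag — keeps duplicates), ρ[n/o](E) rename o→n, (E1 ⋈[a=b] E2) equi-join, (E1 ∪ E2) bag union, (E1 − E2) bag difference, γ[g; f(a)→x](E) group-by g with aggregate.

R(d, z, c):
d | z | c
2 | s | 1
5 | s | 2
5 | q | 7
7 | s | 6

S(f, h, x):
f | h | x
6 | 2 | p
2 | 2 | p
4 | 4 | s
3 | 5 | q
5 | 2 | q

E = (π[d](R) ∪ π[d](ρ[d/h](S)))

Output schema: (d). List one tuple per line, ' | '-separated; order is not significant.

Row counts bottom-up:
  R → 4
  π[d](R) → 4
  S → 5
  ρ[d/h](S) → 5
  π[d](ρ[d/h](S)) → 5
  (π[d](R) ∪ π[d](ρ[d/h](S))) → 9

== RESULT ==
d
2
2
2
2
4
5
5
5
7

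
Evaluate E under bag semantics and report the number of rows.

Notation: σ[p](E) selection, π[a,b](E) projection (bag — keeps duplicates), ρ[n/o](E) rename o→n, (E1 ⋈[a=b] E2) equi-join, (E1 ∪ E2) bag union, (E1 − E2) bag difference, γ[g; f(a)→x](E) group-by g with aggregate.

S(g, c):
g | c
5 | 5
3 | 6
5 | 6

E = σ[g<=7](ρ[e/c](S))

Per-node cardinality:
  S → 3
  ρ[e/c](S) → 3
  σ[g<=7](ρ[e/c](S)) → 3

|E| = 3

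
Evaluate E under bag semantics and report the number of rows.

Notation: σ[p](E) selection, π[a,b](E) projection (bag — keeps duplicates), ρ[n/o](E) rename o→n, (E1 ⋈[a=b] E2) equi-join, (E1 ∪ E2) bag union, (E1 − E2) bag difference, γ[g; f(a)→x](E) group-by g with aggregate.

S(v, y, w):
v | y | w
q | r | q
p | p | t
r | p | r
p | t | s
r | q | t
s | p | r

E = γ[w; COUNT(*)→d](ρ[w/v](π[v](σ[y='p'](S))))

Per-node cardinality:
  S → 6
  σ[y='p'](S) → 3
  π[v](σ[y='p'](S)) → 3
  ρ[w/v](π[v](σ[y='p'](S))) → 3
  γ[w; COUNT(*)→d](ρ[w/v](π[v](σ[y='p'](S)))) → 3

|E| = 3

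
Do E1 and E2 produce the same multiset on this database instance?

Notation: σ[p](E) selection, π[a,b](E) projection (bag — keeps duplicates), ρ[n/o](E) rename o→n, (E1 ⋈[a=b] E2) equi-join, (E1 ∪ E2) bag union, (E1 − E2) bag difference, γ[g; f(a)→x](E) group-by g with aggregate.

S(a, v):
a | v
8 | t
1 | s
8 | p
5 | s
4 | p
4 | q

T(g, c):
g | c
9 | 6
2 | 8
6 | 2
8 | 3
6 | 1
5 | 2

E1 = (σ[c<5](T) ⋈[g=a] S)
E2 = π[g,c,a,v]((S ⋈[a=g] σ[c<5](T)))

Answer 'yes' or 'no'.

E1 per-node cardinality:
  T → 6
  σ[c<5](T) → 4
  S → 6
  (σ[c<5](T) ⋈[g=a] S) → 3
E2 per-node cardinality:
  S → 6
  T → 6
  σ[c<5](T) → 4
  (S ⋈[a=g] σ[c<5](T)) → 3
  π[g,c,a,v]((S ⋈[a=g] σ[c<5](T))) → 3

E1 and E2 produce the same multiset:
g | c | a | v
5 | 2 | 5 | s
8 | 3 | 8 | p
8 | 3 | 8 | t

yes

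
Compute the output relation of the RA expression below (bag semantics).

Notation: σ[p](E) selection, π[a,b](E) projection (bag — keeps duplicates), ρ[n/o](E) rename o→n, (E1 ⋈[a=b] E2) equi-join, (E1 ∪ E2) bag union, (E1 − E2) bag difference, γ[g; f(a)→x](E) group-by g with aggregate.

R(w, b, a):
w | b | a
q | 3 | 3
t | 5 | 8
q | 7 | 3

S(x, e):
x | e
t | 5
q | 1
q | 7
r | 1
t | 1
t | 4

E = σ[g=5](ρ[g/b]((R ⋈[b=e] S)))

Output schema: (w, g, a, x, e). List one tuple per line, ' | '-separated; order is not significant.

Per-node cardinality:
  R → 3
  S → 6
  (R ⋈[b=e] S) → 2
  ρ[g/b]((R ⋈[b=e] S)) → 2
  σ[g=5](ρ[g/b]((R ⋈[b=e] S))) → 1

== RESULT ==
w | g | a | x | e
t | 5 | 8 | t | 5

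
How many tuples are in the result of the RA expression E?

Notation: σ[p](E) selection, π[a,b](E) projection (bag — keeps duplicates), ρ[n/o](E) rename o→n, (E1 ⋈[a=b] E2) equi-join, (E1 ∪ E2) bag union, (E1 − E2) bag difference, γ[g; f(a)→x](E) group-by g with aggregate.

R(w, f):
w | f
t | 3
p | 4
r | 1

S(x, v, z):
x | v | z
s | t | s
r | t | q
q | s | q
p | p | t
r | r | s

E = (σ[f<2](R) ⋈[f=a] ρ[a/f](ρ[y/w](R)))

Stepwise |·|:
  R → 3
  σ[f<2](R) → 1
  R → 3
  ρ[y/w](R) → 3
  ρ[a/f](ρ[y/w](R)) → 3
  (σ[f<2](R) ⋈[f=a] ρ[a/f](ρ[y/w](R))) → 1

|E| = 1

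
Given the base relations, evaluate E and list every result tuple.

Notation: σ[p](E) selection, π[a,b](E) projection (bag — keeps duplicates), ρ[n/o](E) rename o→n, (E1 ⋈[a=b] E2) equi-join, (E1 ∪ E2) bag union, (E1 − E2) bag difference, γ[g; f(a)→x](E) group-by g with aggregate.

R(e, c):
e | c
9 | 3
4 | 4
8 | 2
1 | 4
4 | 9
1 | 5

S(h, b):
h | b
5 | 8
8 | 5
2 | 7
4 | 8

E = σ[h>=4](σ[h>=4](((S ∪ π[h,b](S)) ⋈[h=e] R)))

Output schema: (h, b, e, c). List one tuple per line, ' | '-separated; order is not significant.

Per-node cardinality:
  S → 4
  S → 4
  π[h,b](S) → 4
  (S ∪ π[h,b](S)) → 8
  R → 6
  ((S ∪ π[h,b](S)) ⋈[h=e] R) → 6
  σ[h>=4](((S ∪ π[h,b](S)) ⋈[h=e] R)) → 6
  σ[h>=4](σ[h>=4](((S ∪ π[h,b](S)) ⋈[h=e] R))) → 6

== RESULT ==
h | b | e | c
4 | 8 | 4 | 4
4 | 8 | 4 | 4
4 | 8 | 4 | 9
4 | 8 | 4 | 9
8 | 5 | 8 | 2
8 | 5 | 8 | 2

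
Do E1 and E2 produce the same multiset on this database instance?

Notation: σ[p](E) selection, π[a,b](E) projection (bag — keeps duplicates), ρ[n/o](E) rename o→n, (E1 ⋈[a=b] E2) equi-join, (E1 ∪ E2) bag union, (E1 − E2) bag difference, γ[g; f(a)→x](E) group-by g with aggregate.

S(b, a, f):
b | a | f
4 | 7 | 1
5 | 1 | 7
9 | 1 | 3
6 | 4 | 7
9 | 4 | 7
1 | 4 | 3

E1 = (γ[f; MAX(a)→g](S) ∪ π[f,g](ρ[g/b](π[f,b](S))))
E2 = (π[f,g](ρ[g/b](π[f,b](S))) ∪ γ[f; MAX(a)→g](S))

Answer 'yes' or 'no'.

E1 row counts bottom-up:
  S → 6
  γ[f; MAX(a)→g](S) → 3
  S → 6
  π[f,b](S) → 6
  ρ[g/b](π[f,b](S)) → 6
  π[f,g](ρ[g/b](π[f,b](S))) → 6
  (γ[f; MAX(a)→g](S) ∪ π[f,g](ρ[g/b](π[f,b](S)))) → 9
E2 row counts bottom-up:
  S → 6
  π[f,b](S) → 6
  ρ[g/b](π[f,b](S)) → 6
  π[f,g](ρ[g/b](π[f,b](S))) → 6
  S → 6
  γ[f; MAX(a)→g](S) → 3
  (π[f,g](ρ[g/b](π[f,b](S))) ∪ γ[f; MAX(a)→g](S)) → 9

E1 and E2 produce the same multiset:
f | g
1 | 4
1 | 7
3 | 1
3 | 4
3 | 9
7 | 4
7 | 5
7 | 6
7 | 9

yes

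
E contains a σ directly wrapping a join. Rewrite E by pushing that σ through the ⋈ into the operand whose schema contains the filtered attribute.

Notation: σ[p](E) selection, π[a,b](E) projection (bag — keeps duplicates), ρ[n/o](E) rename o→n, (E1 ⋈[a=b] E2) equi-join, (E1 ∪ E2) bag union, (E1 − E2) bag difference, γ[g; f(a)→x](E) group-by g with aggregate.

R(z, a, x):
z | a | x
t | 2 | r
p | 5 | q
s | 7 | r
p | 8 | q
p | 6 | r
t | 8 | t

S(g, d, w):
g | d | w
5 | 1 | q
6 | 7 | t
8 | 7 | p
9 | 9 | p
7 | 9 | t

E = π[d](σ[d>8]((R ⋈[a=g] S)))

σ filters on d, owned by the right side.
E' = π[d]((R ⋈[a=g] σ[d>8](S)))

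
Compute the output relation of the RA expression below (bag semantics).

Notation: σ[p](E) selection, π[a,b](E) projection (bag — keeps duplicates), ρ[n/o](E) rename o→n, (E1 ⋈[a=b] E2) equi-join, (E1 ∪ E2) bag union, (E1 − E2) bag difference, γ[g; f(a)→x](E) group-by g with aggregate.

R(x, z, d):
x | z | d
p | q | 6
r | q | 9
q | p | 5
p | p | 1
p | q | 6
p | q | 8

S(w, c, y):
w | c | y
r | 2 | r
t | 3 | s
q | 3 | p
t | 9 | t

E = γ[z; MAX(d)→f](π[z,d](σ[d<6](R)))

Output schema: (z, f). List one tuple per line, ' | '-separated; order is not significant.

Per-node cardinality:
  R → 6
  σ[d<6](R) → 2
  π[z,d](σ[d<6](R)) → 2
  γ[z; MAX(d)→f](π[z,d](σ[d<6](R))) → 1

== RESULT ==
z | f
p | 5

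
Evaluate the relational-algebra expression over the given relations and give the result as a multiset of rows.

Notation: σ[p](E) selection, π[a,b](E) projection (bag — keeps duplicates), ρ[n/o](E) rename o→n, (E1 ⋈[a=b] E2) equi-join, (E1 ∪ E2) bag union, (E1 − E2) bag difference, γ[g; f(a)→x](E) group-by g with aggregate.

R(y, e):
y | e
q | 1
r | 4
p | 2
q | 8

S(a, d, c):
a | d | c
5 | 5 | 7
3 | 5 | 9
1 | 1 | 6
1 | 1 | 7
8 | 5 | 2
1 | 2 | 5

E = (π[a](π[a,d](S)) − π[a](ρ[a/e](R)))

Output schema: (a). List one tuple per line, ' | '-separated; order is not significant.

Row counts bottom-up:
  S → 6
  π[a,d](S) → 6
  π[a](π[a,d](S)) → 6
  R → 4
  ρ[a/e](R) → 4
  π[a](ρ[a/e](R)) → 4
  (π[a](π[a,d](S)) − π[a](ρ[a/e](R))) → 4

== RESULT ==
a
1
1
3
5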